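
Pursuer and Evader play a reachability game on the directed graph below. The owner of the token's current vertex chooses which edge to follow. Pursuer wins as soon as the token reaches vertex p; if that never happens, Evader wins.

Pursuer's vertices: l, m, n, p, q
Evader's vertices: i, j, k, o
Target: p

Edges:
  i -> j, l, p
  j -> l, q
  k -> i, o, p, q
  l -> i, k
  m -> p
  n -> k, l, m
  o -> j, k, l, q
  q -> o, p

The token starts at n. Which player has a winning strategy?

A0 = {p}
A1: add {m, q} — m (Pursuer) has m→p; q (Pursuer) has q→p.
A2: add {n} — n (Pursuer) has n→m.
A3 = A2; e.g. i (Evader) can still go to j. Fixed point.
n ∈ A2, so Pursuer can force the target.

Pursuer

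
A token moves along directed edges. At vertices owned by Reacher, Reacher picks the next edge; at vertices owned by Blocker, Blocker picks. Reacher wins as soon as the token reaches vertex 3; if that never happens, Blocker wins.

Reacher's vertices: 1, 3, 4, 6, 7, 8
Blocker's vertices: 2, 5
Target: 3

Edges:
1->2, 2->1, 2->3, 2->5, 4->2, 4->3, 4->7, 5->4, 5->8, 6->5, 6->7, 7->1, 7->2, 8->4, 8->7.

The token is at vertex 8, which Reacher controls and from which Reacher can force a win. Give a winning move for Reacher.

A0 = {3}
A1: add {4} — 4 (Reacher) has 4→3.
A2: add {8} — 8 (Reacher) has 8→4.
A3: add {5} — 5 (Blocker): all of {4, 8} already in.
A4: add {6} — 6 (Reacher) has 6→5.
A5 = A4; e.g. 1 (Reacher) has no edge into A4. Fixed point.
From 8, successor 4 is in the attractor (rank 1); the other successor 7 is not.

4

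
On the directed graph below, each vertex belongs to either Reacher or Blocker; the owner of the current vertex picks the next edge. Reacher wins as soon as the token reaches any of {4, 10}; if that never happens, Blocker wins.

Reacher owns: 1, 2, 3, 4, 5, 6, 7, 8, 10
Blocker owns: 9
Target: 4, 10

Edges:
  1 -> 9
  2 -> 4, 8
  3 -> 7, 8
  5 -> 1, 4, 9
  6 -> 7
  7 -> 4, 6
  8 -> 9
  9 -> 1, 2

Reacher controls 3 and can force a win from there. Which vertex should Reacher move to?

7

A0 = {4, 10}
A1: add {2, 5, 7} — 2 (Reacher) has 2→4; 5 (Reacher) has 5→4; 7 (Reacher) has 7→4.
A2: add {3, 6} — 3 (Reacher) has 3→7; 6 (Reacher) has 6→7.
A3 = A2; e.g. 1 (Reacher) has no edge into A2. Fixed point.
From 3, successor 7 is in the attractor (rank 1); the other successor 8 is not.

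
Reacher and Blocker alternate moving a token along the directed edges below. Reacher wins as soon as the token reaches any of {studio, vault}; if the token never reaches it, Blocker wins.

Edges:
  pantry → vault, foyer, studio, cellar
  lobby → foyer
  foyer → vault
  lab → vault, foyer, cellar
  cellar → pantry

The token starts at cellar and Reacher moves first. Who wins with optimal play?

Blocker

Track states (vertex, player-to-move).
A0 = {(vault,Reacher), (vault,Blocker), (studio,Reacher), (studio,Blocker)}
A1: add {(pantry,Reacher), (foyer,Reacher), (foyer,Blocker), (lab,Reacher)}.
A2: add {(lobby,Reacher), (lobby,Blocker), (cellar,Blocker)}.
A3 = A2; e.g. (pantry,Blocker) stays out. (cellar,Reacher) never enters ⇒ Blocker avoids the target.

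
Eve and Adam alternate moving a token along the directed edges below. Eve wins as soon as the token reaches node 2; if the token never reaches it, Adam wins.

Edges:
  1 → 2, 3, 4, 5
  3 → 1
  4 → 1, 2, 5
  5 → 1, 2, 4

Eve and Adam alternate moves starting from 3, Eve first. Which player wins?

Adam

Track states (vertex, player-to-move).
A0 = {(2,Eve), (2,Adam)}
A1: add {(1,Eve), (4,Eve), (5,Eve)}.
A2: add {(3,Adam), (4,Adam), (5,Adam)}.
A3 = A2; e.g. (1,Adam) stays out. (3,Eve) never enters ⇒ Adam avoids the target.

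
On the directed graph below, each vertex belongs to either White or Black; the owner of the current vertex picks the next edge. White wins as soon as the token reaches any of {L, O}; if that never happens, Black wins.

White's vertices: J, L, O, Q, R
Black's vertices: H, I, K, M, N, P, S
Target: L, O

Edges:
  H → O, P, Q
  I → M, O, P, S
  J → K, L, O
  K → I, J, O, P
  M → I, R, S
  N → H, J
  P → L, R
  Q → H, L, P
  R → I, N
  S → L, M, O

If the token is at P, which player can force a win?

Black

A0 = {L, O}
A1: add {J, Q} — J (White) has J→L; Q (White) has Q→L.
A2 = A1; e.g. H (Black) can still go to P. Fixed point.
P never enters the attractor, so Black can avoid the target forever.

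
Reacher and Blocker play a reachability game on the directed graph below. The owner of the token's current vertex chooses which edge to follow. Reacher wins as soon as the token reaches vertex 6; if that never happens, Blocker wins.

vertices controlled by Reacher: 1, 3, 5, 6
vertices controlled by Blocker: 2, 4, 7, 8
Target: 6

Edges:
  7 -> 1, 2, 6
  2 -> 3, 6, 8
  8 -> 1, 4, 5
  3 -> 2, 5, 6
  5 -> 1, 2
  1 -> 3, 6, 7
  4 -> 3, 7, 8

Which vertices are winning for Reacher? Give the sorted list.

1, 3, 5, 6

A0 = {6}
A1: add {1, 3} — 1 (Reacher) has 1→6; 3 (Reacher) has 3→6.
A2: add {5} — 5 (Reacher) has 5→1.
A3 = A2; e.g. 2 (Blocker) can still go to 8. Fixed point.
Reacher's winning region = {1, 3, 5, 6}.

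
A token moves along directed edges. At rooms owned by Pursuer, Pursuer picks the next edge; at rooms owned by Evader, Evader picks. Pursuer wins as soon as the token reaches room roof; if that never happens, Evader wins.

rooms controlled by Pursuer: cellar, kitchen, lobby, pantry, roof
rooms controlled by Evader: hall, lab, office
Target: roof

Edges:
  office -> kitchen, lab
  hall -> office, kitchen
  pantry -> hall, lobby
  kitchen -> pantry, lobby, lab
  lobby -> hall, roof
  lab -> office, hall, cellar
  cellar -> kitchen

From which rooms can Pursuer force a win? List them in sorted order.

cellar, kitchen, lobby, pantry, roof

A0 = {roof}
A1: add {lobby} — lobby (Pursuer) has lobby→roof.
A2: add {kitchen, pantry} — pantry (Pursuer) has pantry→lobby; kitchen (Pursuer) has kitchen→lobby.
A3: add {cellar} — cellar (Pursuer) has cellar→kitchen.
A4 = A3; e.g. office (Evader) can still go to lab. Fixed point.
Pursuer's winning region = {cellar, kitchen, lobby, pantry, roof}.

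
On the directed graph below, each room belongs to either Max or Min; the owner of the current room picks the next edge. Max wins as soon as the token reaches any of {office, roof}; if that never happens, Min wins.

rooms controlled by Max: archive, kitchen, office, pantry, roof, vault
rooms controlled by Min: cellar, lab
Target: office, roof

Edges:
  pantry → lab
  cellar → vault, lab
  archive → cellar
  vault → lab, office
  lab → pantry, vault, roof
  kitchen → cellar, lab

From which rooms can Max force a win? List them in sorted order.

office, roof, vault

A0 = {office, roof}
A1: add {vault} — vault (Max) has vault→office.
A2 = A1; e.g. pantry (Max) has no edge into A1. Fixed point.
Max's winning region = {office, roof, vault}.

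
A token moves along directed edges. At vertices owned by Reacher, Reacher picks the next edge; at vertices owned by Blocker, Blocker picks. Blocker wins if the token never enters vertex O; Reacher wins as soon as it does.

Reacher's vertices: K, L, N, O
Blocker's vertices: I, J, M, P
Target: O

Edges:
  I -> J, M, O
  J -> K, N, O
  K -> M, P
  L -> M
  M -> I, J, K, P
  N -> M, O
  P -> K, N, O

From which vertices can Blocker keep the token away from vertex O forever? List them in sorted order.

I, J, K, L, M, P

A0 = {O}
A1: add {N} — N (Reacher) has N→O.
A2 = A1; e.g. I (Blocker) can still go to J. Fixed point.
Reacher's attractor = {N, O}; Blocker avoids the target exactly from the complement.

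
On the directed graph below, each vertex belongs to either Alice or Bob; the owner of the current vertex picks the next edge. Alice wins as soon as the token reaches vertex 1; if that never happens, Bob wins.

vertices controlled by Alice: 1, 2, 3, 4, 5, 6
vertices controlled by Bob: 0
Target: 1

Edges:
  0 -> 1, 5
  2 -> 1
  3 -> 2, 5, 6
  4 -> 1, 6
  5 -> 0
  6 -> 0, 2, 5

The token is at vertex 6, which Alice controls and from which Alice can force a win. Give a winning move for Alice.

A0 = {1}
A1: add {2, 4} — 2 (Alice) has 2→1; 4 (Alice) has 4→1.
A2: add {3, 6} — 3 (Alice) has 3→2; 6 (Alice) has 6→2.
A3 = A2; e.g. 0 (Bob) can still go to 5. Fixed point.
From 6, successor 2 is in the attractor (rank 1); the other successors 0, 5 are not.

2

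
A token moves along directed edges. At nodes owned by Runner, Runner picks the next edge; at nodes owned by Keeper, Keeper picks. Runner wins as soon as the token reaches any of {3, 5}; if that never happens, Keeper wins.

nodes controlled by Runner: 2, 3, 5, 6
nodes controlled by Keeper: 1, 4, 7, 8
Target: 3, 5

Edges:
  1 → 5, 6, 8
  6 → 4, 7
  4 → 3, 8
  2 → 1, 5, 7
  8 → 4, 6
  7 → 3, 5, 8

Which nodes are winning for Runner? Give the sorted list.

2, 3, 5

A0 = {3, 5}
A1: add {2} — 2 (Runner) has 2→5.
A2 = A1; e.g. 1 (Keeper) can still go to 6. Fixed point.
Runner's winning region = {2, 3, 5}.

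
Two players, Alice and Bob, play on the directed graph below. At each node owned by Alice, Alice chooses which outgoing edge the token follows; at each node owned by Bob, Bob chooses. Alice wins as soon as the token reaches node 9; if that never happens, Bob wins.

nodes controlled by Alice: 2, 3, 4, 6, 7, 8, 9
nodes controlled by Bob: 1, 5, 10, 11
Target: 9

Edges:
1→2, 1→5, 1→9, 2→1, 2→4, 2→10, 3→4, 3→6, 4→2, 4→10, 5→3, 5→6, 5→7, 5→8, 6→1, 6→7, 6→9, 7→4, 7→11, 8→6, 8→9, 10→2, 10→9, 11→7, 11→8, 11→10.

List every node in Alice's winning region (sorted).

3, 6, 8, 9

A0 = {9}
A1: add {6, 8} — 6 (Alice) has 6→9; 8 (Alice) has 8→9.
A2: add {3} — 3 (Alice) has 3→6.
A3 = A2; e.g. 1 (Bob) can still go to 2. Fixed point.
Alice's winning region = {3, 6, 8, 9}.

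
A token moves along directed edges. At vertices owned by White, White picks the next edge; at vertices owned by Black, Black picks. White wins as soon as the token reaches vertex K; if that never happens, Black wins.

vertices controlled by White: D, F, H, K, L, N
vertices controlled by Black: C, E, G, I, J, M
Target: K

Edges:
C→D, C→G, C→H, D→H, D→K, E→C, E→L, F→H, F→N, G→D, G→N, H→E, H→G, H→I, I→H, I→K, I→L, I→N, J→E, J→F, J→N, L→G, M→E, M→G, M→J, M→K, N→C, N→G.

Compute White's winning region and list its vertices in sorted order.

A0 = {K}
A1: add {D} — D (White) has D→K.
A2 = A1; e.g. C (Black) can still go to G. Fixed point.
White's winning region = {D, K}.

D, K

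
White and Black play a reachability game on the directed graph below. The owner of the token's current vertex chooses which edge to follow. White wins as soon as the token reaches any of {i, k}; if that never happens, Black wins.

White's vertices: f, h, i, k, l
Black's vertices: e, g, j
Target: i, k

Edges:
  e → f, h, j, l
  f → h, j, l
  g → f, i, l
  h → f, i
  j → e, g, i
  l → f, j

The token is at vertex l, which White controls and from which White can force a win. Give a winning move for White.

f

A0 = {i, k}
A1: add {h} — h (White) has h→i.
A2: add {f} — f (White) has f→h.
A3: add {l} — l (White) has l→f.
A4: add {g} — g (Black): all of {f, i, l} already in.
A5 = A4; e.g. e (Black) can still go to j. Fixed point.
From l, successor f is in the attractor (rank 2); the other successor j is not.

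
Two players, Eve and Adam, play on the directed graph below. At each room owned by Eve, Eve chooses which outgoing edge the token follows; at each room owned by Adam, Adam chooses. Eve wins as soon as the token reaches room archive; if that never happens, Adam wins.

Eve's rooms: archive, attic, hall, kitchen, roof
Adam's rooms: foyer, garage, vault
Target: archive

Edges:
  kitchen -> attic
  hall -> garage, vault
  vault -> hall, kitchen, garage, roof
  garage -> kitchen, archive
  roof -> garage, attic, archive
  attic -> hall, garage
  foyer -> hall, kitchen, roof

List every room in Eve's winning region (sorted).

A0 = {archive}
A1: add {roof} — roof (Eve) has roof→archive.
A2 = A1; e.g. hall (Eve) has no edge into A1. Fixed point.
Eve's winning region = {archive, roof}.

archive, roof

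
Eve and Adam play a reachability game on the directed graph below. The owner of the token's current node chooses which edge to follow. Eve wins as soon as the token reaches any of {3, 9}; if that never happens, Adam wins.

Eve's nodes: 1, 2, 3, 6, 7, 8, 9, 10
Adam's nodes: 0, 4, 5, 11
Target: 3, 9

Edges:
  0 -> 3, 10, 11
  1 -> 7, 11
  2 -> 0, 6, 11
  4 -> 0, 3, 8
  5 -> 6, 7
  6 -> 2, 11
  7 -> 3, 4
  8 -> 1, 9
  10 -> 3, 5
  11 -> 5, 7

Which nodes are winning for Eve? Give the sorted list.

A0 = {3, 9}
A1: add {7, 8, 10} — 7 (Eve) has 7→3; 8 (Eve) has 8→9; 10 (Eve) has 10→3.
A2: add {1} — 1 (Eve) has 1→7.
A3 = A2; e.g. 0 (Adam) can still go to 11. Fixed point.
Eve's winning region = {1, 3, 7, 8, 9, 10}.

1, 3, 7, 8, 9, 10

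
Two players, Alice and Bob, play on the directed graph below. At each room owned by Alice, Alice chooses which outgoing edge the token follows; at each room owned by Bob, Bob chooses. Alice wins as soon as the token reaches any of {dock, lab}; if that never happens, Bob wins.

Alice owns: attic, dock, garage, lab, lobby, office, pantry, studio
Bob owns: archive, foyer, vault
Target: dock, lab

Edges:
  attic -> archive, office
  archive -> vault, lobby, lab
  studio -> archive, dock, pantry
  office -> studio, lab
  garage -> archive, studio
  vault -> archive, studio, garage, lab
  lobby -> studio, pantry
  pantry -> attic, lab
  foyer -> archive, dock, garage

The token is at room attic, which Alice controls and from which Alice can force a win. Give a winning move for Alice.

office

A0 = {dock, lab}
A1: add {office, pantry, studio} — studio (Alice) has studio→dock; office (Alice) has office→lab; pantry (Alice) has pantry→lab.
A2: add {attic, garage, lobby} — attic (Alice) has attic→office; garage (Alice) has garage→studio; lobby (Alice) has lobby→studio.
A3 = A2; e.g. archive (Bob) can still go to vault. Fixed point.
From attic, successor office is in the attractor (rank 1); the other successor archive is not.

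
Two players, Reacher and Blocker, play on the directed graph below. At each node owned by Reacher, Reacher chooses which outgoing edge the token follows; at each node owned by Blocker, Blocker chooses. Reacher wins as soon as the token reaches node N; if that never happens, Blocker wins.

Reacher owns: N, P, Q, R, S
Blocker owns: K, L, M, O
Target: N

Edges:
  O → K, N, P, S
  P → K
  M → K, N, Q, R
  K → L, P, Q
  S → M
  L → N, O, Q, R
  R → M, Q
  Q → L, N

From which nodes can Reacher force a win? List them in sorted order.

A0 = {N}
A1: add {Q} — Q (Reacher) has Q→N.
A2: add {R} — R (Reacher) has R→Q.
A3 = A2; e.g. K (Blocker) can still go to L. Fixed point.
Reacher's winning region = {N, Q, R}.

N, Q, R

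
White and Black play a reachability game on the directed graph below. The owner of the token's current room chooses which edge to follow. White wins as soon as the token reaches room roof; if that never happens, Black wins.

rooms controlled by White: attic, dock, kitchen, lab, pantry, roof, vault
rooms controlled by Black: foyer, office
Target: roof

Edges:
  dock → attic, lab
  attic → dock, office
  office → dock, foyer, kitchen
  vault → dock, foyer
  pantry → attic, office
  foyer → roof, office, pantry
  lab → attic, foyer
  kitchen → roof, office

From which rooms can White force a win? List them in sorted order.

A0 = {roof}
A1: add {kitchen} — kitchen (White) has kitchen→roof.
A2 = A1; e.g. dock (White) has no edge into A1. Fixed point.
White's winning region = {kitchen, roof}.

kitchen, roof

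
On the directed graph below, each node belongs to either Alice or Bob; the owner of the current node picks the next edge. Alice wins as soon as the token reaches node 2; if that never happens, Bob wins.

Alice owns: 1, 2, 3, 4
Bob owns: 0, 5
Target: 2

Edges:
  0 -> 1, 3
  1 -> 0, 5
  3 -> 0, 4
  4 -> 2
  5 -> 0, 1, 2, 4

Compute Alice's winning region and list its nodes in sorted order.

A0 = {2}
A1: add {4} — 4 (Alice) has 4→2.
A2: add {3} — 3 (Alice) has 3→4.
A3 = A2; e.g. 0 (Bob) can still go to 1. Fixed point.
Alice's winning region = {2, 3, 4}.

2, 3, 4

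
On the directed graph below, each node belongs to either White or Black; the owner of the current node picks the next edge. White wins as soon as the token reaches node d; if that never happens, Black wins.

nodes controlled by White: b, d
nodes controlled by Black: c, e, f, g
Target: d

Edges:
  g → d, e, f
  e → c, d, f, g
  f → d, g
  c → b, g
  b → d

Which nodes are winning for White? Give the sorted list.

b, d

A0 = {d}
A1: add {b} — b (White) has b→d.
A2 = A1; e.g. c (Black) can still go to g. Fixed point.
White's winning region = {b, d}.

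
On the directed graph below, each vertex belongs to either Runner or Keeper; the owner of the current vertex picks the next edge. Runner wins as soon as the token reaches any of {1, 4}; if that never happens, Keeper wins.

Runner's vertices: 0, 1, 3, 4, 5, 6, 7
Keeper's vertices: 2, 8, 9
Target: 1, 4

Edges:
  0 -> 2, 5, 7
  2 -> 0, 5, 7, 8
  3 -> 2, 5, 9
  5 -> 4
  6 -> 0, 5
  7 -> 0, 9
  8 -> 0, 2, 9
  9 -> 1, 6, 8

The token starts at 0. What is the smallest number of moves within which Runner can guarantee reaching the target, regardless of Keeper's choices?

2

A0 = {1, 4}
A1: add {5} — 5 (Runner) has 5→4.
A2: add {0, 3, 6} — 0 (Runner) has 0→5; 3 (Runner) has 3→5; 6 (Runner) has 6→5.
0 enters the attractor at level 2, so Runner can force the target in 2 moves from there.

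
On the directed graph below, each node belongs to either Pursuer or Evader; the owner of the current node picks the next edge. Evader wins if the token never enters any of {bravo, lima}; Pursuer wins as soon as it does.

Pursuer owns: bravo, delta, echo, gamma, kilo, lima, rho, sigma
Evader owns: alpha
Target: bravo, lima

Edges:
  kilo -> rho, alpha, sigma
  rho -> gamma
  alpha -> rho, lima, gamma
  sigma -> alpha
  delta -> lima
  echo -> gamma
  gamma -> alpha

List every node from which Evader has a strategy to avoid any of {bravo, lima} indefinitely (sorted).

A0 = {bravo, lima}
A1: add {delta} — delta (Pursuer) has delta→lima.
A2 = A1; e.g. kilo (Pursuer) has no edge into A1. Fixed point.
Pursuer's attractor = {bravo, delta, lima}; Evader avoids the target exactly from the complement.

alpha, echo, gamma, kilo, rho, sigma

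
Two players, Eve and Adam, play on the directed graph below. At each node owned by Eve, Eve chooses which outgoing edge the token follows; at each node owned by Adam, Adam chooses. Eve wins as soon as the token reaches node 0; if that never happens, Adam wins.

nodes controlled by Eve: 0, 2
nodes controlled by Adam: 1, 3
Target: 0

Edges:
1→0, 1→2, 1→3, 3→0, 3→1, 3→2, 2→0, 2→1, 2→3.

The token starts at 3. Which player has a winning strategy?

A0 = {0}
A1: add {2} — 2 (Eve) has 2→0.
A2 = A1; e.g. 1 (Adam) can still go to 3. Fixed point.
3 never enters the attractor, so Adam can avoid the target forever.

Adam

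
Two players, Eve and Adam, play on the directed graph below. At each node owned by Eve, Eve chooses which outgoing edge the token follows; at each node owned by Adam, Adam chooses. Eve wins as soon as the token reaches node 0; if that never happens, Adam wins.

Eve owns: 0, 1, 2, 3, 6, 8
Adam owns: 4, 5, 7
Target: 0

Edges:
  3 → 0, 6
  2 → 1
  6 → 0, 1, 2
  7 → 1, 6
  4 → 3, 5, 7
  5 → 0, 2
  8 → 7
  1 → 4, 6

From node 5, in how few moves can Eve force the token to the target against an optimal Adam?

A0 = {0}
A1: add {3, 6} — 3 (Eve) has 3→0; 6 (Eve) has 6→0.
A2: add {1} — 1 (Eve) has 1→6.
A3: add {2, 7} — 2 (Eve) has 2→1; 7 (Adam): all of {1, 6} already in.
A4: add {5, 8} — 5 (Adam): all of {0, 2} already in; 8 (Eve) has 8→7.
5 enters the attractor at level 4, so Eve can force the target in 4 moves from there.

4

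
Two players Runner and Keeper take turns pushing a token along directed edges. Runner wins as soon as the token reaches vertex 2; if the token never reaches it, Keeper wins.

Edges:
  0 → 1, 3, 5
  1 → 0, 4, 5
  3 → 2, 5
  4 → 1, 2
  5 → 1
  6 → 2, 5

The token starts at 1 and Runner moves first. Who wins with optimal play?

Keeper

Track states (vertex, player-to-move).
A0 = {(2,Runner), (2,Keeper)}
A1: add {(3,Runner), (4,Runner), (6,Runner)}.
A2 = A1; e.g. (0,Runner) stays out. (1,Runner) never enters ⇒ Keeper avoids the target.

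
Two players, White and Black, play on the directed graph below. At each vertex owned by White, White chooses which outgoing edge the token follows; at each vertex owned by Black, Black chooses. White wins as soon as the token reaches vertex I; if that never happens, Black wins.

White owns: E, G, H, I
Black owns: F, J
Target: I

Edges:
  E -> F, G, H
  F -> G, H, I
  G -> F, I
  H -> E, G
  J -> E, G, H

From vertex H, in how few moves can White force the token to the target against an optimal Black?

2

A0 = {I}
A1: add {G} — G (White) has G→I.
A2: add {E, H} — E (White) has E→G; H (White) has H→G.
H enters the attractor at level 2, so White can force the target in 2 moves from there.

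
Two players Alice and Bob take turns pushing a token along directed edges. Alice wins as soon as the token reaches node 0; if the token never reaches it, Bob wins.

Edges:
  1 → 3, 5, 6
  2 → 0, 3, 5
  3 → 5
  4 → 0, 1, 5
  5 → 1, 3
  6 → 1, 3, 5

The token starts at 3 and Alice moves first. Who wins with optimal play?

Track states (vertex, player-to-move).
A0 = {(0,Alice), (0,Bob)}
A1: add {(2,Alice), (4,Alice)}.
A2 = A1; e.g. (1,Alice) stays out. (3,Alice) never enters ⇒ Bob avoids the target.

Bob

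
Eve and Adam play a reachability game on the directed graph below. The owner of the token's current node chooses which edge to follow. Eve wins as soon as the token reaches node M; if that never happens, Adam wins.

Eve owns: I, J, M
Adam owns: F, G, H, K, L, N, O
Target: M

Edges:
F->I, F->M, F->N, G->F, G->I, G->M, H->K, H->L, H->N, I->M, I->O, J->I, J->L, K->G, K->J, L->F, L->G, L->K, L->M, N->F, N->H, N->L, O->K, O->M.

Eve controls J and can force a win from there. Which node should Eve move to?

I

A0 = {M}
A1: add {I} — I (Eve) has I→M.
A2: add {J} — J (Eve) has J→I.
A3 = A2; e.g. F (Adam) can still go to N. Fixed point.
From J, successor I is in the attractor (rank 1); the other successor L is not.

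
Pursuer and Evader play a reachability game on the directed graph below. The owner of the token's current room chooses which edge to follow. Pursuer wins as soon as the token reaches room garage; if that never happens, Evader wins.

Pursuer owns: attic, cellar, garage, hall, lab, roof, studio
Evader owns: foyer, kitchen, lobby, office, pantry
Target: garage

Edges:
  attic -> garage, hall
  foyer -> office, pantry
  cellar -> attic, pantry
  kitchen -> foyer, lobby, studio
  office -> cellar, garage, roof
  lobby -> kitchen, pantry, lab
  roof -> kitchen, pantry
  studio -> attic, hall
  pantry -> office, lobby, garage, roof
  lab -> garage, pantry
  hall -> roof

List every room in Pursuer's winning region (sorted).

A0 = {garage}
A1: add {attic, lab} — attic (Pursuer) has attic→garage; lab (Pursuer) has lab→garage.
A2: add {cellar, studio} — cellar (Pursuer) has cellar→attic; studio (Pursuer) has studio→attic.
A3 = A2; e.g. foyer (Evader) can still go to office. Fixed point.
Pursuer's winning region = {attic, cellar, garage, lab, studio}.

attic, cellar, garage, lab, studio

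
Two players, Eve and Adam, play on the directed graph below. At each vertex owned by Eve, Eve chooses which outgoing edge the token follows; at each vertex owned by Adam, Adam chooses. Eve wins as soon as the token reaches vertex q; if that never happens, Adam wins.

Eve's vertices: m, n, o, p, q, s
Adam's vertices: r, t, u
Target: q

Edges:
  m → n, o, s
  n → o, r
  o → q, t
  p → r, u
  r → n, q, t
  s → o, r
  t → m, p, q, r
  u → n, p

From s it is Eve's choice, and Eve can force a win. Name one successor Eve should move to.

o

A0 = {q}
A1: add {o} — o (Eve) has o→q.
A2: add {m, n, s} — m (Eve) has m→o; n (Eve) has n→o; s (Eve) has s→o.
A3 = A2; e.g. p (Eve) has no edge into A2. Fixed point.
From s, successor o is in the attractor (rank 1); the other successor r is not.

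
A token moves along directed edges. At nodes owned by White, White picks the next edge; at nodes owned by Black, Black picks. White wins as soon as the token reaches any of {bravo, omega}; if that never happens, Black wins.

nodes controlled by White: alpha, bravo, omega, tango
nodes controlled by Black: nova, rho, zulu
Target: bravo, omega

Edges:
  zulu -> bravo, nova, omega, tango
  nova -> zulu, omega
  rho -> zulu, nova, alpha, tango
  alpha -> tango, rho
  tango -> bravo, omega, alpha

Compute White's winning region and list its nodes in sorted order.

A0 = {bravo, omega}
A1: add {tango} — tango (White) has tango→bravo.
A2: add {alpha} — alpha (White) has alpha→tango.
A3 = A2; e.g. zulu (Black) can still go to nova. Fixed point.
White's winning region = {alpha, bravo, omega, tango}.

alpha, bravo, omega, tango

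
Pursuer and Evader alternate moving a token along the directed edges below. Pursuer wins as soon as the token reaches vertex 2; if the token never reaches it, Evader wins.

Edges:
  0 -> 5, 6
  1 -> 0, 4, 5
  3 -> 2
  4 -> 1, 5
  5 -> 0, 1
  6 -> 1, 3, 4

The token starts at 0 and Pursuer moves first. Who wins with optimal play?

Track states (vertex, player-to-move).
A0 = {(2,Pursuer), (2,Evader)}
A1: add {(3,Pursuer), (3,Evader)}.
A2: add {(6,Pursuer)}.
A3 = A2; e.g. (0,Pursuer) stays out. (0,Pursuer) never enters ⇒ Evader avoids the target.

Evader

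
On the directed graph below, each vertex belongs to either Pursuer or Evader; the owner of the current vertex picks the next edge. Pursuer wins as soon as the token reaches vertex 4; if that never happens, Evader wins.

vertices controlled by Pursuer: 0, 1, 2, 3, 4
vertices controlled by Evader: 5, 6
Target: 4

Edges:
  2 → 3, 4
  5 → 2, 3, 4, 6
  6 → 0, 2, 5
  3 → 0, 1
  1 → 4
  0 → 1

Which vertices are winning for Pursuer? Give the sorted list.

0, 1, 2, 3, 4

A0 = {4}
A1: add {1, 2} — 1 (Pursuer) has 1→4; 2 (Pursuer) has 2→4.
A2: add {0, 3} — 0 (Pursuer) has 0→1; 3 (Pursuer) has 3→1.
A3 = A2; e.g. 5 (Evader) can still go to 6. Fixed point.
Pursuer's winning region = {0, 1, 2, 3, 4}.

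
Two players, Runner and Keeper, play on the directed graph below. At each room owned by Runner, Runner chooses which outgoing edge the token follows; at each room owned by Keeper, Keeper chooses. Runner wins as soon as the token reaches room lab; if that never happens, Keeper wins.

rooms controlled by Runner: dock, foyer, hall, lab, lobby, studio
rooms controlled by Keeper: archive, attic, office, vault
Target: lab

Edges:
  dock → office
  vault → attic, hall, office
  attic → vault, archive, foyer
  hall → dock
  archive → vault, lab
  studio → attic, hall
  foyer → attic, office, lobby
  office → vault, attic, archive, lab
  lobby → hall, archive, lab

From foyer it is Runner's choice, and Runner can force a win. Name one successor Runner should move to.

A0 = {lab}
A1: add {lobby} — lobby (Runner) has lobby→lab.
A2: add {foyer} — foyer (Runner) has foyer→lobby.
A3 = A2; e.g. dock (Runner) has no edge into A2. Fixed point.
From foyer, successor lobby is in the attractor (rank 1); the other successors attic, office are not.

lobby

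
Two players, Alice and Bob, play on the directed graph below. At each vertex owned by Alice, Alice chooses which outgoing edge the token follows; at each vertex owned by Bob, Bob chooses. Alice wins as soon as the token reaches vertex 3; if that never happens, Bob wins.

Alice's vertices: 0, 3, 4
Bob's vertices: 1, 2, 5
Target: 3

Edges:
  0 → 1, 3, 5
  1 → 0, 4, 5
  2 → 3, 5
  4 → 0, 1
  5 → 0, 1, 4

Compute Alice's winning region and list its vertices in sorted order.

A0 = {3}
A1: add {0} — 0 (Alice) has 0→3.
A2: add {4} — 4 (Alice) has 4→0.
A3 = A2; e.g. 1 (Bob) can still go to 5. Fixed point.
Alice's winning region = {0, 3, 4}.

0, 3, 4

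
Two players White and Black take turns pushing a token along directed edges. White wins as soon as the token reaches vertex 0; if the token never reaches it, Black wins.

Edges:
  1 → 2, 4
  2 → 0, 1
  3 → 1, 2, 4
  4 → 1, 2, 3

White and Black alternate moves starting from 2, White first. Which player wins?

White

Track states (vertex, player-to-move).
A0 = {(0,White), (0,Black)}
A1: add {(2,White)}.
(2,White) ∈ A1 ⇒ White forces the target.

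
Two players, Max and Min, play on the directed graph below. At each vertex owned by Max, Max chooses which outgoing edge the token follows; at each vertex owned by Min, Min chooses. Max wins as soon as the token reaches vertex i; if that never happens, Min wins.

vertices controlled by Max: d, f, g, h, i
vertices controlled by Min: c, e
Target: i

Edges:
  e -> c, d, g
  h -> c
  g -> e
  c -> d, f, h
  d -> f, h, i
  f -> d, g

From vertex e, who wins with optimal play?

A0 = {i}
A1: add {d} — d (Max) has d→i.
A2: add {f} — f (Max) has f→d.
A3 = A2; e.g. c (Min) can still go to h. Fixed point.
e never enters the attractor, so Min can avoid the target forever.

Min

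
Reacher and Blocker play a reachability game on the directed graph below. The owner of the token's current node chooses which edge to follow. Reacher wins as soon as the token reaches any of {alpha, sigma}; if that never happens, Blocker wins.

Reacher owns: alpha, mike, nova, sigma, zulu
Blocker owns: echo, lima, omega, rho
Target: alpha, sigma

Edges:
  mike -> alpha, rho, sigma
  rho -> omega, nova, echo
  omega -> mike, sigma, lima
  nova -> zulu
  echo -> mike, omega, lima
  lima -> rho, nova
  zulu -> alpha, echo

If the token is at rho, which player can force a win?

A0 = {alpha, sigma}
A1: add {mike, zulu} — mike (Reacher) has mike→alpha; zulu (Reacher) has zulu→alpha.
A2: add {nova} — nova (Reacher) has nova→zulu.
A3 = A2; e.g. rho (Blocker) can still go to omega. Fixed point.
rho never enters the attractor, so Blocker can avoid the target forever.

Blocker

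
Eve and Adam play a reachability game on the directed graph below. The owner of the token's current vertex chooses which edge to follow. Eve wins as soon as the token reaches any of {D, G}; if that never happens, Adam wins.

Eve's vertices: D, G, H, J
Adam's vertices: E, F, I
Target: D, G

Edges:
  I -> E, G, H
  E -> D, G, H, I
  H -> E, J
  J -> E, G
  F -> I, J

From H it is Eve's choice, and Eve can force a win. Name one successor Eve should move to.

J

A0 = {D, G}
A1: add {J} — J (Eve) has J→G.
A2: add {H} — H (Eve) has H→J.
A3 = A2; e.g. E (Adam) can still go to I. Fixed point.
From H, successor J is in the attractor (rank 1); the other successor E is not.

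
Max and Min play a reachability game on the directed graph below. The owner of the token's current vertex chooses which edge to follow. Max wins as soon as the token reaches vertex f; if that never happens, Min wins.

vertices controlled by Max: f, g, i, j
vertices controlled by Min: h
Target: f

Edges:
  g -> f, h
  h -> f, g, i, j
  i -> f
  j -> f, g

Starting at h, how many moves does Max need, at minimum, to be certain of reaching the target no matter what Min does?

2

A0 = {f}
A1: add {g, i, j} — g (Max) has g→f; i (Max) has i→f; j (Max) has j→f.
A2: add {h} — h (Min): all of {f, g, i, j} already in.
A2 = all vertices. Fixed point.
h enters the attractor at level 2, so Max can force the target in 2 moves from there.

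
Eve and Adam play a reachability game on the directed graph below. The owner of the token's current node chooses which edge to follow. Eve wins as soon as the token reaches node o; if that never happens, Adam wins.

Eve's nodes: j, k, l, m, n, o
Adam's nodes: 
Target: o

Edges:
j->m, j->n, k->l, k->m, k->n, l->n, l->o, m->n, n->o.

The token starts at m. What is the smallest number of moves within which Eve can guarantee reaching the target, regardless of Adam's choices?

2

A0 = {o}
A1: add {l, n} — l (Eve) has l→o; n (Eve) has n→o.
A2: add {j, k, m} — j (Eve) has j→n; k (Eve) has k→l; m (Eve) has m→n.
A2 = all vertices. Fixed point.
m enters the attractor at level 2, so Eve can force the target in 2 moves from there.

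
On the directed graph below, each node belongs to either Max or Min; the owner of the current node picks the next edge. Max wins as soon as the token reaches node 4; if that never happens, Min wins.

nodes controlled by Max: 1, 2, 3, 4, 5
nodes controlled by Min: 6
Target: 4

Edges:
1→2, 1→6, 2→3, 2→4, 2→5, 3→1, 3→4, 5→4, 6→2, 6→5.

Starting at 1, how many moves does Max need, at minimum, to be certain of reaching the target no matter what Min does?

A0 = {4}
A1: add {2, 3, 5} — 2 (Max) has 2→4; 3 (Max) has 3→4; 5 (Max) has 5→4.
A2: add {1, 6} — 1 (Max) has 1→2; 6 (Min): all of {2, 5} already in.
A2 = all vertices. Fixed point.
1 enters the attractor at level 2, so Max can force the target in 2 moves from there.

2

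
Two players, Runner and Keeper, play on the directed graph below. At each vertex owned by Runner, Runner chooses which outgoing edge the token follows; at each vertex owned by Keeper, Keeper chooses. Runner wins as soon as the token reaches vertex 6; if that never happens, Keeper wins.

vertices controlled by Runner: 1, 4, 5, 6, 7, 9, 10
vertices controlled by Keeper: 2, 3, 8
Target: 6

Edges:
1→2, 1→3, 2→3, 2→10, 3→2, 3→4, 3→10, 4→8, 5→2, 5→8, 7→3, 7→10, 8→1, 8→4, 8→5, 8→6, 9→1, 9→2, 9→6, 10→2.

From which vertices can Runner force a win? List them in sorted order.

6, 9

A0 = {6}
A1: add {9} — 9 (Runner) has 9→6.
A2 = A1; e.g. 1 (Runner) has no edge into A1. Fixed point.
Runner's winning region = {6, 9}.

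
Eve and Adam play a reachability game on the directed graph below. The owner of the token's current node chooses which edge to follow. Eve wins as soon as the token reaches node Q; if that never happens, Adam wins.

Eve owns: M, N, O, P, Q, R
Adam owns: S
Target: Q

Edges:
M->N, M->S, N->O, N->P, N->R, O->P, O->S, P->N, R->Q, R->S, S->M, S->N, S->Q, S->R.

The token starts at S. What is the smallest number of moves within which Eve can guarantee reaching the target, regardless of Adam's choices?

A0 = {Q}
A1: add {R} — R (Eve) has R→Q.
A2: add {N} — N (Eve) has N→R.
A3: add {M, P} — M (Eve) has M→N; P (Eve) has P→N.
A4: add {O, S} — O (Eve) has O→P; S (Adam): all of {M, N, Q, R} already in.
A4 = all vertices. Fixed point.
S enters the attractor at level 4, so Eve can force the target in 4 moves from there.

4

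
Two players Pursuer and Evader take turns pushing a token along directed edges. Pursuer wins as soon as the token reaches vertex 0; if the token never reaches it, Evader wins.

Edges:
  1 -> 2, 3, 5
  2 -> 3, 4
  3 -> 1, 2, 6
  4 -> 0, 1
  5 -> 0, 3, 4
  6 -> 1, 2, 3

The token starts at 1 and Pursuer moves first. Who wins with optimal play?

Track states (vertex, player-to-move).
A0 = {(0,Pursuer), (0,Evader)}
A1: add {(4,Pursuer), (5,Pursuer)}.
A2 = A1; e.g. (1,Pursuer) stays out. (1,Pursuer) never enters ⇒ Evader avoids the target.

Evader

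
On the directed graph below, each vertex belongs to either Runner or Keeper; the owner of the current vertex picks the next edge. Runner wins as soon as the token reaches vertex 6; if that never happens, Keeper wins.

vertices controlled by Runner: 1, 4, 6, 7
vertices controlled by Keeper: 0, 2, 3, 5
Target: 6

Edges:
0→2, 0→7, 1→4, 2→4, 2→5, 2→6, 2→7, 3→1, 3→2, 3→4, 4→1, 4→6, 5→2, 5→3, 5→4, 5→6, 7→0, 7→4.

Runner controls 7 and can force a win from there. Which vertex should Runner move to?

A0 = {6}
A1: add {4} — 4 (Runner) has 4→6.
A2: add {1, 7} — 1 (Runner) has 1→4; 7 (Runner) has 7→4.
A3 = A2; e.g. 0 (Keeper) can still go to 2. Fixed point.
From 7, successor 4 is in the attractor (rank 1); the other successor 0 is not.

4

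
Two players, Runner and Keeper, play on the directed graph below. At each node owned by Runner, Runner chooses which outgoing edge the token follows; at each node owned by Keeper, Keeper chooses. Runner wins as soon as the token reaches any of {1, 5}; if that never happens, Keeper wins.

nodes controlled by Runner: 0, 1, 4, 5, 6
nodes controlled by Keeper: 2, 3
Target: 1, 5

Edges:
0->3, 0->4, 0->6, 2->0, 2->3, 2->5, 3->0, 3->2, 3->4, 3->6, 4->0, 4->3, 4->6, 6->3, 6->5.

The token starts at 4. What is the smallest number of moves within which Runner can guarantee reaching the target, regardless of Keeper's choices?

A0 = {1, 5}
A1: add {6} — 6 (Runner) has 6→5.
A2: add {0, 4} — 0 (Runner) has 0→6; 4 (Runner) has 4→6.
A3 = A2; e.g. 2 (Keeper) can still go to 3. Fixed point.
4 enters the attractor at level 2, so Runner can force the target in 2 moves from there.

2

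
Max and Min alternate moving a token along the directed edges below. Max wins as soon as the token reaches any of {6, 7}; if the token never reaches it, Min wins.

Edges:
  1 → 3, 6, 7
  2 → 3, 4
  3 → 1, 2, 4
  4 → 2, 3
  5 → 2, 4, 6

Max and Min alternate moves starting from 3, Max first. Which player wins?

Track states (vertex, player-to-move).
A0 = {(6,Max), (6,Min), (7,Max), (7,Min)}
A1: add {(1,Max), (5,Max)}.
A2 = A1; e.g. (1,Min) stays out. (3,Max) never enters ⇒ Min avoids the target.

Min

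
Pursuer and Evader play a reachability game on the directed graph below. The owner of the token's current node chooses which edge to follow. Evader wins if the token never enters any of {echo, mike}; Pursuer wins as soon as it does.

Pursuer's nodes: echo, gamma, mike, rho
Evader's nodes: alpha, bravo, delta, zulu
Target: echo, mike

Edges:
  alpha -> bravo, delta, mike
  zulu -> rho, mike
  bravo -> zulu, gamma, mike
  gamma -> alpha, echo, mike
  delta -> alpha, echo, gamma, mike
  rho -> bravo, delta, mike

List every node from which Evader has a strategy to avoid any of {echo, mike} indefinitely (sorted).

alpha, delta

A0 = {echo, mike}
A1: add {gamma, rho} — gamma (Pursuer) has gamma→echo; rho (Pursuer) has rho→mike.
A2: add {zulu} — zulu (Evader): all of {rho, mike} already in.
A3: add {bravo} — bravo (Evader): all of {zulu, gamma, mike} already in.
A4 = A3; e.g. alpha (Evader) can still go to delta. Fixed point.
Pursuer's attractor = {bravo, echo, gamma, mike, rho, zulu}; Evader avoids the target exactly from the complement.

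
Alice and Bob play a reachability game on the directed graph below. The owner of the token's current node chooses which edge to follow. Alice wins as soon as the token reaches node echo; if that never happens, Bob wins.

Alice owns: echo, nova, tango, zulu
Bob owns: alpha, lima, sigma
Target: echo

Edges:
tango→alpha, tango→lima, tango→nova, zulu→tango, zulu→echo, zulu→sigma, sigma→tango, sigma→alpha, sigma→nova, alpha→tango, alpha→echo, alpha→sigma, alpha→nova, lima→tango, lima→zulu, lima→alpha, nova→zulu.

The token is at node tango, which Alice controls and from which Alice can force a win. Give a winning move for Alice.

nova

A0 = {echo}
A1: add {zulu} — zulu (Alice) has zulu→echo.
A2: add {nova} — nova (Alice) has nova→zulu.
A3: add {tango} — tango (Alice) has tango→nova.
A4 = A3; e.g. sigma (Bob) can still go to alpha. Fixed point.
From tango, successor nova is in the attractor (rank 2); the other successors alpha, lima are not.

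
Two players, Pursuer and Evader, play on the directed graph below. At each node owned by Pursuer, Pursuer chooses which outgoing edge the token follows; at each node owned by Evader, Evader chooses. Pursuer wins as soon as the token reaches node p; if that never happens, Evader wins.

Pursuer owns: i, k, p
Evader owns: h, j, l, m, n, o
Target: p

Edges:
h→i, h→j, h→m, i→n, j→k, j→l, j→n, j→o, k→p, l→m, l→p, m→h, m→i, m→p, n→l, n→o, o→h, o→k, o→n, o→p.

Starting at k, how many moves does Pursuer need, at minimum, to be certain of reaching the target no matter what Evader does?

1

A0 = {p}
A1: add {k} — k (Pursuer) has k→p.
A2 = A1; e.g. h (Evader) can still go to i. Fixed point.
k enters the attractor at level 1, so Pursuer can force the target in 1 move from there.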